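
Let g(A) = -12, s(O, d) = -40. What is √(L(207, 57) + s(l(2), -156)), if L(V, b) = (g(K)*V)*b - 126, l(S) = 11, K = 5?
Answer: I*√141754 ≈ 376.5*I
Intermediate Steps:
L(V, b) = -126 - 12*V*b (L(V, b) = (-12*V)*b - 126 = -12*V*b - 126 = -126 - 12*V*b)
√(L(207, 57) + s(l(2), -156)) = √((-126 - 12*207*57) - 40) = √((-126 - 141588) - 40) = √(-141714 - 40) = √(-141754) = I*√141754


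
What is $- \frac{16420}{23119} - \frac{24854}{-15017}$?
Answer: $\frac{328020486}{347178023} \approx 0.94482$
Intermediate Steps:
$- \frac{16420}{23119} - \frac{24854}{-15017} = \left(-16420\right) \frac{1}{23119} - - \frac{24854}{15017} = - \frac{16420}{23119} + \frac{24854}{15017} = \frac{328020486}{347178023}$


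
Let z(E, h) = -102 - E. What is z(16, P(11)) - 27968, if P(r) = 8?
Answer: -28086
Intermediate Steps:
z(16, P(11)) - 27968 = (-102 - 1*16) - 27968 = (-102 - 16) - 27968 = -118 - 27968 = -28086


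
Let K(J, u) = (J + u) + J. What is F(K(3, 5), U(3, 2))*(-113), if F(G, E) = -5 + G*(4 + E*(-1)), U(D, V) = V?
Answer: -1921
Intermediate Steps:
K(J, u) = u + 2*J
F(G, E) = -5 + G*(4 - E)
F(K(3, 5), U(3, 2))*(-113) = (-5 + 4*(5 + 2*3) - 1*2*(5 + 2*3))*(-113) = (-5 + 4*(5 + 6) - 1*2*(5 + 6))*(-113) = (-5 + 4*11 - 1*2*11)*(-113) = (-5 + 44 - 22)*(-113) = 17*(-113) = -1921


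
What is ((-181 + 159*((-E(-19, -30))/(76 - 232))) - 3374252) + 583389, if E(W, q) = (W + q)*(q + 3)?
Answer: -145064169/52 ≈ -2.7897e+6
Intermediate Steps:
E(W, q) = (3 + q)*(W + q) (E(W, q) = (W + q)*(3 + q) = (3 + q)*(W + q))
((-181 + 159*((-E(-19, -30))/(76 - 232))) - 3374252) + 583389 = ((-181 + 159*((-((-30)² + 3*(-19) + 3*(-30) - 19*(-30)))/(76 - 232))) - 3374252) + 583389 = ((-181 + 159*(-(900 - 57 - 90 + 570)/(-156))) - 3374252) + 583389 = ((-181 + 159*(-1*1323*(-1/156))) - 3374252) + 583389 = ((-181 + 159*(-1323*(-1/156))) - 3374252) + 583389 = ((-181 + 159*(441/52)) - 3374252) + 583389 = ((-181 + 70119/52) - 3374252) + 583389 = (60707/52 - 3374252) + 583389 = -175400397/52 + 583389 = -145064169/52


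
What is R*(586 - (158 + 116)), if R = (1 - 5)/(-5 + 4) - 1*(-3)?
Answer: 2184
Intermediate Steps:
R = 7 (R = -4/(-1) + 3 = -4*(-1) + 3 = 4 + 3 = 7)
R*(586 - (158 + 116)) = 7*(586 - (158 + 116)) = 7*(586 - 1*274) = 7*(586 - 274) = 7*312 = 2184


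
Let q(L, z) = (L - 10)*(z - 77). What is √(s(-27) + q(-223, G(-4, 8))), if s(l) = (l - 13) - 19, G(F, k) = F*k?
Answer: √25338 ≈ 159.18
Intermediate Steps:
q(L, z) = (-77 + z)*(-10 + L) (q(L, z) = (-10 + L)*(-77 + z) = (-77 + z)*(-10 + L))
s(l) = -32 + l (s(l) = (-13 + l) - 19 = -32 + l)
√(s(-27) + q(-223, G(-4, 8))) = √((-32 - 27) + (770 - 77*(-223) - (-40)*8 - (-892)*8)) = √(-59 + (770 + 17171 - 10*(-32) - 223*(-32))) = √(-59 + (770 + 17171 + 320 + 7136)) = √(-59 + 25397) = √25338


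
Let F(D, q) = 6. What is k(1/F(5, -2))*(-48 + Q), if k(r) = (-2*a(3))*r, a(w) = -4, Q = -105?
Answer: -204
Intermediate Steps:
k(r) = 8*r (k(r) = (-2*(-4))*r = 8*r)
k(1/F(5, -2))*(-48 + Q) = (8/6)*(-48 - 105) = (8*(1/6))*(-153) = (4/3)*(-153) = -204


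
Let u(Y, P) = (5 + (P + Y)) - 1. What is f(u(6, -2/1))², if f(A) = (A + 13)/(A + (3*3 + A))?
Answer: 441/625 ≈ 0.70560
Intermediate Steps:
u(Y, P) = 4 + P + Y (u(Y, P) = (5 + P + Y) - 1 = 4 + P + Y)
f(A) = (13 + A)/(9 + 2*A) (f(A) = (13 + A)/(A + (9 + A)) = (13 + A)/(9 + 2*A))
f(u(6, -2/1))² = ((13 + (4 - 2/1 + 6))/(9 + 2*(4 - 2/1 + 6)))² = ((13 + (4 - 2*1 + 6))/(9 + 2*(4 - 2*1 + 6)))² = ((13 + (4 - 2 + 6))/(9 + 2*(4 - 2 + 6)))² = ((13 + 8)/(9 + 2*8))² = (21/(9 + 16))² = (21/25)² = 441/625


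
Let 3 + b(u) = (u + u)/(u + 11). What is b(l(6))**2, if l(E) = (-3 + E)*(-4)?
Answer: 441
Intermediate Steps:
l(E) = 12 - 4*E
b(u) = -3 + 2*u/(11 + u) (b(u) = -3 + (u + u)/(u + 11) = -3 + (2*u)/(11 + u) = -3 + 2*u/(11 + u))
b(l(6))**2 = ((-33 - (12 - 4*6))/(11 + (12 - 4*6)))**2 = ((-33 - (12 - 24))/(11 + (12 - 24)))**2 = ((-33 - 1*(-12))/(11 - 12))**2 = ((-33 + 12)/(-1))**2 = (-1*(-21))**2 = 21**2 = 441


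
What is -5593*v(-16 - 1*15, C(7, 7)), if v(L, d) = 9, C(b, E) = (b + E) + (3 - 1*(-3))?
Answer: -50337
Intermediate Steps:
C(b, E) = 6 + E + b (C(b, E) = (E + b) + (3 + 3) = (E + b) + 6 = 6 + E + b)
-5593*v(-16 - 1*15, C(7, 7)) = -5593*9 = -50337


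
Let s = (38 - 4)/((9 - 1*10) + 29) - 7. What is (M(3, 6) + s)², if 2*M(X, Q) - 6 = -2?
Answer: 2809/196 ≈ 14.332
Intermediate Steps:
M(X, Q) = 2 (M(X, Q) = 3 + (½)*(-2) = 3 - 1 = 2)
s = -81/14 (s = 34/((9 - 10) + 29) - 7 = 34/(-1 + 29) - 7 = 34/28 - 7 = 34*(1/28) - 7 = 17/14 - 7 = -81/14 ≈ -5.7857)
(M(3, 6) + s)² = (2 - 81/14)² = (-53/14)² = 2809/196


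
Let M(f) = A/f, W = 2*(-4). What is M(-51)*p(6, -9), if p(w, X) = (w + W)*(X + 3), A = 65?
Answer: -260/17 ≈ -15.294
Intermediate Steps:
W = -8
p(w, X) = (-8 + w)*(3 + X) (p(w, X) = (w - 8)*(X + 3) = (-8 + w)*(3 + X))
M(f) = 65/f
M(-51)*p(6, -9) = (65/(-51))*(-24 - 8*(-9) + 3*6 - 9*6) = (65*(-1/51))*(-24 + 72 + 18 - 54) = -65/51*12 = -260/17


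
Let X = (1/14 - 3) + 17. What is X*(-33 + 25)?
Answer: -788/7 ≈ -112.57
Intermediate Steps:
X = 197/14 (X = (1/14 - 3) + 17 = -41/14 + 17 = 197/14 ≈ 14.071)
X*(-33 + 25) = 197*(-33 + 25)/14 = (197/14)*(-8) = -788/7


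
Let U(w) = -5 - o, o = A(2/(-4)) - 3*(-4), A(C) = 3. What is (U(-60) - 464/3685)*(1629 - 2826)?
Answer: 88774308/3685 ≈ 24091.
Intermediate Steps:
o = 15 (o = 3 - 3*(-4) = 3 + 12 = 15)
U(w) = -20 (U(w) = -5 - 1*15 = -5 - 15 = -20)
(U(-60) - 464/3685)*(1629 - 2826) = (-20 - 464/3685)*(1629 - 2826) = (-20 - 464*1/3685)*(-1197) = (-20 - 464/3685)*(-1197) = -74164/3685*(-1197) = 88774308/3685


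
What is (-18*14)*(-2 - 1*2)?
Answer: 1008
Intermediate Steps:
(-18*14)*(-2 - 1*2) = -252*(-2 - 2) = -252*(-4) = 1008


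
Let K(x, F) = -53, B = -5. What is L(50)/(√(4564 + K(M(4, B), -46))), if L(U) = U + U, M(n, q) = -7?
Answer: 100*√4511/4511 ≈ 1.4889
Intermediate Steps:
L(U) = 2*U
L(50)/(√(4564 + K(M(4, B), -46))) = (2*50)/(√(4564 - 53)) = 100/(√4511) = 100*(√4511/4511) = 100*√4511/4511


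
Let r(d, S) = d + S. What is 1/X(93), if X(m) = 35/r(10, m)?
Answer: 103/35 ≈ 2.9429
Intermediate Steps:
r(d, S) = S + d
X(m) = 35/(10 + m) (X(m) = 35/(m + 10) = 35/(10 + m))
1/X(93) = 1/(35/(10 + 93)) = 1/(35/103) = 103/35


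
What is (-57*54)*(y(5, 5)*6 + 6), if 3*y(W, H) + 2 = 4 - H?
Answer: 0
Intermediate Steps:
y(W, H) = 2/3 - H/3 (y(W, H) = -2/3 + (4 - H)/3 = -2/3 + (4/3 - H/3) = 2/3 - H/3)
(-57*54)*(y(5, 5)*6 + 6) = (-57*54)*((2/3 - 1/3*5)*6 + 6) = -3078*((2/3 - 5/3)*6 + 6) = -3078*(-1*6 + 6) = -3078*(-6 + 6) = -3078*0 = 0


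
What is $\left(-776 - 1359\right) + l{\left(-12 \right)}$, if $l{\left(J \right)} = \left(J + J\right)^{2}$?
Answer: $-1559$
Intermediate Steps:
$l{\left(J \right)} = 4 J^{2}$ ($l{\left(J \right)} = \left(2 J\right)^{2} = 4 J^{2}$)
$\left(-776 - 1359\right) + l{\left(-12 \right)} = \left(-776 - 1359\right) + 4 \left(-12\right)^{2} = -2135 + 4 \cdot 144 = -2135 + 576 = -1559$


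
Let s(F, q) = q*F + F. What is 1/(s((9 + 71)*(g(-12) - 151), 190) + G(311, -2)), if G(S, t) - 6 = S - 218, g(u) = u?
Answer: -1/2490541 ≈ -4.0152e-7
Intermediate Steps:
G(S, t) = -212 + S (G(S, t) = 6 + (S - 218) = 6 + (-218 + S) = -212 + S)
s(F, q) = F + F*q (s(F, q) = F*q + F = F + F*q)
1/(s((9 + 71)*(g(-12) - 151), 190) + G(311, -2)) = 1/(((9 + 71)*(-12 - 151))*(1 + 190) + (-212 + 311)) = 1/((80*(-163))*191 + 99) = 1/(-13040*191 + 99) = 1/(-2490640 + 99) = 1/(-2490541) = -1/2490541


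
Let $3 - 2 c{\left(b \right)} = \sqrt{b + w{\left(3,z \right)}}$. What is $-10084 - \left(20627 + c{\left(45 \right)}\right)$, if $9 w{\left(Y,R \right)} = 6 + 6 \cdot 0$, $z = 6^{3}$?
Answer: $- \frac{61425}{2} + \frac{\sqrt{411}}{6} \approx -30709.0$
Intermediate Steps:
$z = 216$
$w{\left(Y,R \right)} = \frac{2}{3}$ ($w{\left(Y,R \right)} = \frac{6 + 6 \cdot 0}{9} = \frac{6 + 0}{9} = \frac{1}{9} \cdot 6 = \frac{2}{3}$)
$c{\left(b \right)} = \frac{3}{2} - \frac{\sqrt{\frac{2}{3} + b}}{2}$ ($c{\left(b \right)} = \frac{3}{2} - \frac{\sqrt{b + \frac{2}{3}}}{2} = \frac{3}{2} - \frac{\sqrt{\frac{2}{3} + b}}{2}$)
$-10084 - \left(20627 + c{\left(45 \right)}\right) = -10084 - \left(\frac{41257}{2} - \frac{\sqrt{6 + 9 \cdot 45}}{6}\right) = -10084 - \left(\frac{41257}{2} - \frac{\sqrt{6 + 405}}{6}\right) = -10084 - \left(\frac{41257}{2} - \frac{\sqrt{411}}{6}\right) = - \frac{61425}{2} + \frac{\sqrt{411}}{6}$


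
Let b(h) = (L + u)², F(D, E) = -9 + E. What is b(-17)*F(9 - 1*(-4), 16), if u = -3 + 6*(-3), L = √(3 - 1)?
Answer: 3101 - 294*√2 ≈ 2685.2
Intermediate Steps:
L = √2 ≈ 1.4142
u = -21 (u = -3 - 18 = -21)
b(h) = (-21 + √2)² (b(h) = (√2 - 21)² = (-21 + √2)²)
b(-17)*F(9 - 1*(-4), 16) = (21 - √2)²*(-9 + 16) = (21 - √2)²*7 = 7*(21 - √2)²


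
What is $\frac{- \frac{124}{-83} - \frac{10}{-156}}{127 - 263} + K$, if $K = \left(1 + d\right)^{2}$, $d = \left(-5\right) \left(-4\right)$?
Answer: $\frac{388274537}{880464} \approx 440.99$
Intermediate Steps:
$d = 20$
$K = 441$ ($K = \left(1 + 20\right)^{2} = 21^{2} = 441$)
$\frac{- \frac{124}{-83} - \frac{10}{-156}}{127 - 263} + K = \frac{- \frac{124}{-83} - \frac{10}{-156}}{127 - 263} + 441 = \frac{\left(-124\right) \left(- \frac{1}{83}\right) - - \frac{5}{78}}{-136} + 441 = - \frac{\frac{124}{83} + \frac{5}{78}}{136} + 441 = \left(- \frac{1}{136}\right) \frac{10087}{6474} + 441 = - \frac{10087}{880464} + 441 = \frac{388274537}{880464}$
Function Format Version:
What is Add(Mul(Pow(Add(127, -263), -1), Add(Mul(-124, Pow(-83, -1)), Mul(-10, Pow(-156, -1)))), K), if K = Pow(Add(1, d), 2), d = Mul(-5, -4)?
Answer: Rational(388274537, 880464) ≈ 440.99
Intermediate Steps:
d = 20
K = 441 (K = Pow(Add(1, 20), 2) = Pow(21, 2) = 441)
Add(Mul(Pow(Add(127, -263), -1), Add(Mul(-124, Pow(-83, -1)), Mul(-10, Pow(-156, -1)))), K) = Add(Mul(Pow(Add(127, -263), -1), Add(Mul(-124, Pow(-83, -1)), Mul(-10, Pow(-156, -1)))), 441) = Add(Mul(Pow(-136, -1), Add(Mul(-124, Rational(-1, 83)), Mul(-10, Rational(-1, 156)))), 441) = Add(Mul(Rational(-1, 136), Add(Rational(124, 83), Rational(5, 78))), 441) = Add(Mul(Rational(-1, 136), Rational(10087, 6474)), 441) = Add(Rational(-10087, 880464), 441) = Rational(388274537, 880464)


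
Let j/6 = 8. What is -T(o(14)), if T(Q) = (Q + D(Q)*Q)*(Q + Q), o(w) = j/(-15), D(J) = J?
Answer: 5632/125 ≈ 45.056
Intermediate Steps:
j = 48 (j = 6*8 = 48)
o(w) = -16/5 (o(w) = 48/(-15) = 48*(-1/15) = -16/5)
T(Q) = 2*Q*(Q + Q²) (T(Q) = (Q + Q*Q)*(Q + Q) = (Q + Q²)*(2*Q) = 2*Q*(Q + Q²))
-T(o(14)) = -2*(-16/5)²*(1 - 16/5) = -2*256*(-11)/(25*5) = -1*(-5632/125) = 5632/125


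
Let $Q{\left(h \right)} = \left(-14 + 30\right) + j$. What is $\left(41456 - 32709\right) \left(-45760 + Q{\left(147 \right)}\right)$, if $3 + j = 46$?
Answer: $-399746647$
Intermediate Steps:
$j = 43$ ($j = -3 + 46 = 43$)
$Q{\left(h \right)} = 59$ ($Q{\left(h \right)} = \left(-14 + 30\right) + 43 = 16 + 43 = 59$)
$\left(41456 - 32709\right) \left(-45760 + Q{\left(147 \right)}\right) = \left(41456 - 32709\right) \left(-45760 + 59\right) = 8747 \left(-45701\right) = -399746647$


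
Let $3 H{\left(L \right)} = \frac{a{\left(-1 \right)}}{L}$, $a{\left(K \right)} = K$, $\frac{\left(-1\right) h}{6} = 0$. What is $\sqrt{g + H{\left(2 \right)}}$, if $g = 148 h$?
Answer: $\frac{i \sqrt{6}}{6} \approx 0.40825 i$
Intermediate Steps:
$h = 0$ ($h = \left(-6\right) 0 = 0$)
$g = 0$ ($g = 148 \cdot 0 = 0$)
$H{\left(L \right)} = - \frac{1}{3 L}$ ($H{\left(L \right)} = \frac{\left(-1\right) \frac{1}{L}}{3} = - \frac{1}{3 L}$)
$\sqrt{g + H{\left(2 \right)}} = \sqrt{0 - \frac{1}{3 \cdot 2}} = \sqrt{0 - \frac{1}{6}} = \sqrt{- \frac{1}{6}} = \frac{i \sqrt{6}}{6}$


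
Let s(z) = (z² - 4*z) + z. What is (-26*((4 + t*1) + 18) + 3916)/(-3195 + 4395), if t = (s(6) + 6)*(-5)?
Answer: 404/75 ≈ 5.3867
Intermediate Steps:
s(z) = z² - 3*z
t = -120 (t = (6*(-3 + 6) + 6)*(-5) = (6*3 + 6)*(-5) = (18 + 6)*(-5) = 24*(-5) = -120)
(-26*((4 + t*1) + 18) + 3916)/(-3195 + 4395) = (-26*((4 - 120*1) + 18) + 3916)/(-3195 + 4395) = (-26*((4 - 120) + 18) + 3916)/1200 = (-26*(-116 + 18) + 3916)*(1/1200) = (-26*(-98) + 3916)*(1/1200) = (2548 + 3916)*(1/1200) = 6464*(1/1200) = 404/75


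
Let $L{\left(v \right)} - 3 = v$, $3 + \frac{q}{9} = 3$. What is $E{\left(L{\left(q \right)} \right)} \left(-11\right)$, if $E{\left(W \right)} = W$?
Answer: $-33$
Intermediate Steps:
$q = 0$ ($q = -27 + 9 \cdot 3 = -27 + 27 = 0$)
$L{\left(v \right)} = 3 + v$
$E{\left(L{\left(q \right)} \right)} \left(-11\right) = \left(3 + 0\right) \left(-11\right) = 3 \left(-11\right) = -33$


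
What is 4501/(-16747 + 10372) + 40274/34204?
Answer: 3023369/6413250 ≈ 0.47143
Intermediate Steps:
4501/(-16747 + 10372) + 40274/34204 = 4501/(-6375) + 40274*(1/34204) = 4501*(-1/6375) + 20137/17102 = -4501/6375 + 20137/17102 = 3023369/6413250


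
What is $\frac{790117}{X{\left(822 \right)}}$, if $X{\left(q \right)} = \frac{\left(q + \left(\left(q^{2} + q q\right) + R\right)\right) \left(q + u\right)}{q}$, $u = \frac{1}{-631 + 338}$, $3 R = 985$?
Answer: $\frac{570889556946}{977241833975} \approx 0.58418$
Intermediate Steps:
$R = \frac{985}{3}$ ($R = \frac{1}{3} \cdot 985 = \frac{985}{3} \approx 328.33$)
$u = - \frac{1}{293}$ ($u = \frac{1}{-293} = - \frac{1}{293} \approx -0.003413$)
$X{\left(q \right)} = \frac{\left(- \frac{1}{293} + q\right) \left(\frac{985}{3} + q + 2 q^{2}\right)}{q}$ ($X{\left(q \right)} = \frac{\left(q + \left(\left(q^{2} + q q\right) + \frac{985}{3}\right)\right) \left(q - \frac{1}{293}\right)}{q} = \frac{\left(q + \left(\left(q^{2} + q^{2}\right) + \frac{985}{3}\right)\right) \left(- \frac{1}{293} + q\right)}{q} = \frac{\left(q + \left(2 q^{2} + \frac{985}{3}\right)\right) \left(- \frac{1}{293} + q\right)}{q} = \frac{\left(q + \left(\frac{985}{3} + 2 q^{2}\right)\right) \left(- \frac{1}{293} + q\right)}{q} = \frac{\left(\frac{985}{3} + q + 2 q^{2}\right) \left(- \frac{1}{293} + q\right)}{q} = \frac{\left(- \frac{1}{293} + q\right) \left(\frac{985}{3} + q + 2 q^{2}\right)}{q}$)
$\frac{790117}{X{\left(822 \right)}} = \frac{790117}{\frac{1}{879} \cdot \frac{1}{822} \left(-985 + 822 \left(288602 + 873 \cdot 822 + 1758 \cdot 822^{2}\right)\right)} = \frac{790117}{\frac{1}{879} \cdot \frac{1}{822} \left(-985 + 822 \left(288602 + 717606 + 1758 \cdot 675684\right)\right)} = \frac{790117}{\frac{1}{879} \cdot \frac{1}{822} \left(-985 + 822 \left(288602 + 717606 + 1187852472\right)\right)} = \frac{790117}{\frac{1}{879} \cdot \frac{1}{822} \left(-985 + 822 \cdot 1188858680\right)} = \frac{790117}{\frac{1}{879} \cdot \frac{1}{822} \left(-985 + 977241834960\right)} = \frac{790117}{\frac{1}{879} \cdot \frac{1}{822} \cdot 977241833975} = \frac{790117}{\frac{977241833975}{722538}} = 790117 \cdot \frac{722538}{977241833975} = \frac{570889556946}{977241833975}$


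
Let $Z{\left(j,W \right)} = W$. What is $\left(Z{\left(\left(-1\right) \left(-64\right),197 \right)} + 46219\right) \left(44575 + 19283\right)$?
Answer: $2964032928$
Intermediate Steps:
$\left(Z{\left(\left(-1\right) \left(-64\right),197 \right)} + 46219\right) \left(44575 + 19283\right) = \left(197 + 46219\right) \left(44575 + 19283\right) = 46416 \cdot 63858 = 2964032928$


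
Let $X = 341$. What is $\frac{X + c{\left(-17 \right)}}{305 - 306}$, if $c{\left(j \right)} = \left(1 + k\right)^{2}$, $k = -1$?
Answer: $-341$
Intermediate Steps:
$c{\left(j \right)} = 0$ ($c{\left(j \right)} = \left(1 - 1\right)^{2} = 0^{2} = 0$)
$\frac{X + c{\left(-17 \right)}}{305 - 306} = \frac{341 + 0}{305 - 306} = \frac{341}{-1} = 341 \left(-1\right) = -341$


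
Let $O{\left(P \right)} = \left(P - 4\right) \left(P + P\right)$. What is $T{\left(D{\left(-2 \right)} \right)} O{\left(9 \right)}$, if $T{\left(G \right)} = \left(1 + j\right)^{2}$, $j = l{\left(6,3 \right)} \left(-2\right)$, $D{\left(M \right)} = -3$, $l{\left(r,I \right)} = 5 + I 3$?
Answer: $65610$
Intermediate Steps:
$l{\left(r,I \right)} = 5 + 3 I$
$j = -28$ ($j = \left(5 + 3 \cdot 3\right) \left(-2\right) = \left(5 + 9\right) \left(-2\right) = 14 \left(-2\right) = -28$)
$T{\left(G \right)} = 729$ ($T{\left(G \right)} = \left(1 - 28\right)^{2} = \left(-27\right)^{2} = 729$)
$O{\left(P \right)} = 2 P \left(-4 + P\right)$ ($O{\left(P \right)} = \left(-4 + P\right) 2 P = 2 P \left(-4 + P\right)$)
$T{\left(D{\left(-2 \right)} \right)} O{\left(9 \right)} = 729 \cdot 2 \cdot 9 \left(-4 + 9\right) = 729 \cdot 2 \cdot 9 \cdot 5 = 729 \cdot 90 = 65610$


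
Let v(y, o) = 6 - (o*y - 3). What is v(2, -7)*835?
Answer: 19205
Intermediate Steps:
v(y, o) = 9 - o*y (v(y, o) = 6 - (-3 + o*y) = 6 + (3 - o*y) = 9 - o*y)
v(2, -7)*835 = (9 - 1*(-7)*2)*835 = (9 + 14)*835 = 23*835 = 19205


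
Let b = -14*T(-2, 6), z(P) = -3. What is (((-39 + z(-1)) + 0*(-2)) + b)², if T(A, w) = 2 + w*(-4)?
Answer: 70756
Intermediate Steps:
T(A, w) = 2 - 4*w
b = 308 (b = -14*(2 - 4*6) = -14*(2 - 24) = -14*(-22) = 308)
(((-39 + z(-1)) + 0*(-2)) + b)² = (((-39 - 3) + 0*(-2)) + 308)² = ((-42 + 0) + 308)² = (-42 + 308)² = 266² = 70756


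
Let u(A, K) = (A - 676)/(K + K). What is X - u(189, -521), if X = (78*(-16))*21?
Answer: -27309223/1042 ≈ -26208.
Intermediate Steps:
X = -26208 (X = -1248*21 = -26208)
u(A, K) = (-676 + A)/(2*K) (u(A, K) = (-676 + A)/((2*K)) = (-676 + A)*(1/(2*K)) = (-676 + A)/(2*K))
X - u(189, -521) = -26208 - (-676 + 189)/(2*(-521)) = -26208 - (-1)*(-487)/(2*521) = -26208 - 1*487/1042 = -26208 - 487/1042 = -27309223/1042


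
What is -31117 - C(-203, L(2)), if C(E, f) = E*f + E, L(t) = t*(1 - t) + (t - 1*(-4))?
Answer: -30102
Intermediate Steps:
L(t) = 4 + t + t*(1 - t) (L(t) = t*(1 - t) + (t + 4) = t*(1 - t) + (4 + t) = 4 + t + t*(1 - t))
C(E, f) = E + E*f
-31117 - C(-203, L(2)) = -31117 - (-203)*(1 + (4 - 1*2² + 2*2)) = -31117 - (-203)*(1 + (4 - 1*4 + 4)) = -31117 - (-203)*(1 + (4 - 4 + 4)) = -31117 - (-203)*(1 + 4) = -31117 - (-203)*5 = -31117 - 1*(-1015) = -31117 + 1015 = -30102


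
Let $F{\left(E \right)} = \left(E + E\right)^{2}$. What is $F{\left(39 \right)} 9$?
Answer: $54756$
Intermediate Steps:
$F{\left(E \right)} = 4 E^{2}$ ($F{\left(E \right)} = \left(2 E\right)^{2} = 4 E^{2}$)
$F{\left(39 \right)} 9 = 4 \cdot 39^{2} \cdot 9 = 4 \cdot 1521 \cdot 9 = 6084 \cdot 9 = 54756$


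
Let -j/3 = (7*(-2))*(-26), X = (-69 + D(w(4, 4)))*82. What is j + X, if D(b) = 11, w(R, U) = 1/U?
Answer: -5848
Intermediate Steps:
X = -4756 (X = (-69 + 11)*82 = -58*82 = -4756)
j = -1092 (j = -3*7*(-2)*(-26) = -(-42)*(-26) = -3*364 = -1092)
j + X = -1092 - 4756 = -5848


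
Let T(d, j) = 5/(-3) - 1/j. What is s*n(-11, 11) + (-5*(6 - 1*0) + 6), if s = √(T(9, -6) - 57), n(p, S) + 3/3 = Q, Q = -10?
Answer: -24 - 33*I*√26/2 ≈ -24.0 - 84.134*I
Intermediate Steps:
T(d, j) = -5/3 - 1/j (T(d, j) = 5*(-⅓) - 1/j = -5/3 - 1/j)
n(p, S) = -11 (n(p, S) = -1 - 10 = -11)
s = 3*I*√26/2 (s = √((-5/3 - 1/(-6)) - 57) = √((-5/3 - 1*(-⅙)) - 57) = √((-5/3 + ⅙) - 57) = √(-3/2 - 57) = √(-117/2) = 3*I*√26/2 ≈ 7.6485*I)
s*n(-11, 11) + (-5*(6 - 1*0) + 6) = (3*I*√26/2)*(-11) + (-5*(6 - 1*0) + 6) = -33*I*√26/2 + (-5*(6 + 0) + 6) = -33*I*√26/2 + (-5*6 + 6) = -33*I*√26/2 + (-30 + 6) = -33*I*√26/2 - 24 = -24 - 33*I*√26/2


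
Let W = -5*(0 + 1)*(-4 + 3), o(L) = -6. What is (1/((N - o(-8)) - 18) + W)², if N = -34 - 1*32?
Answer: 151321/6084 ≈ 24.872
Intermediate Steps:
N = -66 (N = -34 - 32 = -66)
W = 5 (W = -5*(-1) = 5)
(1/((N - o(-8)) - 18) + W)² = (1/((-66 - 1*(-6)) - 18) + 5)² = (1/((-66 + 6) - 18) + 5)² = (1/(-60 - 18) + 5)² = (1/(-78) + 5)² = (-1/78 + 5)² = (389/78)² = 151321/6084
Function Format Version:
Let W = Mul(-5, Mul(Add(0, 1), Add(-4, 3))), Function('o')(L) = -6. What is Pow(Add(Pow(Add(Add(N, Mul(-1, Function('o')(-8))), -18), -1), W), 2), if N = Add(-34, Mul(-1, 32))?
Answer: Rational(151321, 6084) ≈ 24.872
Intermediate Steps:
N = -66 (N = Add(-34, -32) = -66)
W = 5 (W = Mul(-5, Mul(1, -1)) = Mul(-5, -1) = 5)
Pow(Add(Pow(Add(Add(N, Mul(-1, Function('o')(-8))), -18), -1), W), 2) = Pow(Add(Pow(Add(Add(-66, Mul(-1, -6)), -18), -1), 5), 2) = Pow(Add(Pow(Add(Add(-66, 6), -18), -1), 5), 2) = Pow(Add(Pow(Add(-60, -18), -1), 5), 2) = Pow(Add(Pow(-78, -1), 5), 2) = Pow(Add(Rational(-1, 78), 5), 2) = Pow(Rational(389, 78), 2) = Rational(151321, 6084)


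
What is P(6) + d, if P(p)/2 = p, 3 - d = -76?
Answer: 91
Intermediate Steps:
d = 79 (d = 3 - 1*(-76) = 3 + 76 = 79)
P(p) = 2*p
P(6) + d = 2*6 + 79 = 12 + 79 = 91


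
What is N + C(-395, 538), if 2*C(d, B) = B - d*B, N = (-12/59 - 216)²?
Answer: 533525580/3481 ≈ 1.5327e+5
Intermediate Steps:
N = 162715536/3481 (N = (-12*1/59 - 216)² = (-12/59 - 216)² = (-12756/59)² = 162715536/3481 ≈ 46744.)
C(d, B) = B/2 - B*d/2 (C(d, B) = (B - d*B)/2 = (B - B*d)/2 = B/2 - B*d/2)
N + C(-395, 538) = 162715536/3481 + (½)*538*(1 - 1*(-395)) = 162715536/3481 + (½)*538*(1 + 395) = 162715536/3481 + (½)*538*396 = 162715536/3481 + 106524 = 533525580/3481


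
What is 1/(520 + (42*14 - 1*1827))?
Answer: -1/719 ≈ -0.0013908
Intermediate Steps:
1/(520 + (42*14 - 1*1827)) = 1/(520 + (588 - 1827)) = 1/(520 - 1239) = 1/(-719) = -1/719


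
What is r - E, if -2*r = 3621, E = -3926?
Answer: 4231/2 ≈ 2115.5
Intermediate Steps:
r = -3621/2 (r = -½*3621 = -3621/2 ≈ -1810.5)
r - E = -3621/2 - 1*(-3926) = -3621/2 + 3926 = 4231/2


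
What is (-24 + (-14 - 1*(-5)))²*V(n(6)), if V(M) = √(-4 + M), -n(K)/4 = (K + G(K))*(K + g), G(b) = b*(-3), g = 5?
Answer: 2178*√131 ≈ 24928.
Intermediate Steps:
G(b) = -3*b
n(K) = 8*K*(5 + K) (n(K) = -4*(K - 3*K)*(K + 5) = -4*(-2*K)*(5 + K) = -(-8)*K*(5 + K) = 8*K*(5 + K))
(-24 + (-14 - 1*(-5)))²*V(n(6)) = (-24 + (-14 - 1*(-5)))²*√(-4 + 8*6*(5 + 6)) = (-24 + (-14 + 5))²*√(-4 + 8*6*11) = (-24 - 9)²*√(-4 + 528) = (-33)²*√524 = 1089*(2*√131) = 2178*√131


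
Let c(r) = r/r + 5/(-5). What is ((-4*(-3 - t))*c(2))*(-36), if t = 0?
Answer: 0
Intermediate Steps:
c(r) = 0 (c(r) = 1 + 5*(-⅕) = 1 - 1 = 0)
((-4*(-3 - t))*c(2))*(-36) = (-4*(-3 - 1*0)*0)*(-36) = (-4*(-3 + 0)*0)*(-36) = (-4*(-3)*0)*(-36) = (12*0)*(-36) = 0*(-36) = 0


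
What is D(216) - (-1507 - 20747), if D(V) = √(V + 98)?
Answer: 22254 + √314 ≈ 22272.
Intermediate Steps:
D(V) = √(98 + V)
D(216) - (-1507 - 20747) = √(98 + 216) - (-1507 - 20747) = √314 - 1*(-22254) = √314 + 22254 = 22254 + √314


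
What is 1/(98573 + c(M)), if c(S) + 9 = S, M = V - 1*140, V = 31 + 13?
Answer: 1/98468 ≈ 1.0156e-5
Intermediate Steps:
V = 44
M = -96 (M = 44 - 1*140 = 44 - 140 = -96)
c(S) = -9 + S
1/(98573 + c(M)) = 1/(98573 + (-9 - 96)) = 1/(98573 - 105) = 1/98468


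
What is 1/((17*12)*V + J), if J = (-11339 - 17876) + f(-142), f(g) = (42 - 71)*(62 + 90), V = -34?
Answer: -1/40559 ≈ -2.4655e-5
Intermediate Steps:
f(g) = -4408 (f(g) = -29*152 = -4408)
J = -33623 (J = (-11339 - 17876) - 4408 = -29215 - 4408 = -33623)
1/((17*12)*V + J) = 1/((17*12)*(-34) - 33623) = 1/(204*(-34) - 33623) = 1/(-6936 - 33623) = 1/(-40559) = -1/40559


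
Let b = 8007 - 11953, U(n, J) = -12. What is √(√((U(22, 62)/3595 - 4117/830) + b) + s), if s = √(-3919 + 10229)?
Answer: √(14245377316*√6310 + 358062*I*√6253662993742)/119354 ≈ 9.5061 + 3.3061*I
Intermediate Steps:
b = -3946
s = √6310 ≈ 79.436
√(√((U(22, 62)/3595 - 4117/830) + b) + s) = √(√((-12/3595 - 4117/830) - 3946) + √6310) = √(√(-592423/119354 - 3946) + √6310) = √(√(-471563307/119354) + √6310) = √(3*I*√6253662993742/119354 + √6310) = √(√6310 + 3*I*√6253662993742/119354)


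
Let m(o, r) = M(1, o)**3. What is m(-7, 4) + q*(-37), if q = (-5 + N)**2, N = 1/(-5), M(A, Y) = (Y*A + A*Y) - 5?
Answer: -196487/25 ≈ -7859.5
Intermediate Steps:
M(A, Y) = -5 + 2*A*Y (M(A, Y) = (A*Y + A*Y) - 5 = 2*A*Y - 5 = -5 + 2*A*Y)
N = -1/5 ≈ -0.20000
m(o, r) = (-5 + 2*o)**3 (m(o, r) = (-5 + 2*1*o)**3 = (-5 + 2*o)**3)
q = 676/25 (q = (-5 - 1/5)**2 = (-26/5)**2 = 676/25 ≈ 27.040)
m(-7, 4) + q*(-37) = (-5 + 2*(-7))**3 + (676/25)*(-37) = (-5 - 14)**3 - 25012/25 = (-19)**3 - 25012/25 = -6859 - 25012/25 = -196487/25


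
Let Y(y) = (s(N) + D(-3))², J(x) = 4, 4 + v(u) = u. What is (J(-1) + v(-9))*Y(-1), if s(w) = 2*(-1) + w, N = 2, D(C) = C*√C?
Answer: 243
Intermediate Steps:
D(C) = C^(3/2)
v(u) = -4 + u
s(w) = -2 + w
Y(y) = -27 (Y(y) = ((-2 + 2) + (-3)^(3/2))² = (0 - 3*I*√3)² = (-3*I*√3)² = -27)
(J(-1) + v(-9))*Y(-1) = (4 + (-4 - 9))*(-27) = (4 - 13)*(-27) = -9*(-27) = 243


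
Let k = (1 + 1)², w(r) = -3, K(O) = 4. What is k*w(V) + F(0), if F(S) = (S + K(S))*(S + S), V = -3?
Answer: -12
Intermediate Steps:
F(S) = 2*S*(4 + S) (F(S) = (S + 4)*(S + S) = (4 + S)*(2*S) = 2*S*(4 + S))
k = 4 (k = 2² = 4)
k*w(V) + F(0) = 4*(-3) + 2*0*(4 + 0) = -12 + 2*0*4 = -12 + 0 = -12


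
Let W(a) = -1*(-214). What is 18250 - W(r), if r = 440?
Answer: 18036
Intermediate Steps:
W(a) = 214
18250 - W(r) = 18250 - 1*214 = 18250 - 214 = 18036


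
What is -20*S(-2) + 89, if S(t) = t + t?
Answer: 169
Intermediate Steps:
S(t) = 2*t
-20*S(-2) + 89 = -40*(-2) + 89 = -20*(-4) + 89 = 80 + 89 = 169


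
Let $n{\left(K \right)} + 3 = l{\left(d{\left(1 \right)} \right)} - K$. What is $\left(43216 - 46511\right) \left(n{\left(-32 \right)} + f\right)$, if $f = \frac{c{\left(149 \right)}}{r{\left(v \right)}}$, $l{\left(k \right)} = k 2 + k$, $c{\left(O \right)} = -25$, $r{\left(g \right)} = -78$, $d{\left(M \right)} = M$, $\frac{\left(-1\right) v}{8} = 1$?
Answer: $- \frac{8306695}{78} \approx -1.065 \cdot 10^{5}$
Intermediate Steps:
$v = -8$ ($v = \left(-8\right) 1 = -8$)
$l{\left(k \right)} = 3 k$ ($l{\left(k \right)} = 2 k + k = 3 k$)
$n{\left(K \right)} = - K$ ($n{\left(K \right)} = -3 - \left(-3 + K\right) = - K$)
$f = \frac{25}{78}$ ($f = - \frac{25}{-78} = \left(-25\right) \left(- \frac{1}{78}\right) = \frac{25}{78} \approx 0.32051$)
$\left(43216 - 46511\right) \left(n{\left(-32 \right)} + f\right) = \left(43216 - 46511\right) \left(\left(-1\right) \left(-32\right) + \frac{25}{78}\right) = - 3295 \left(32 + \frac{25}{78}\right) = \left(-3295\right) \frac{2521}{78} = - \frac{8306695}{78}$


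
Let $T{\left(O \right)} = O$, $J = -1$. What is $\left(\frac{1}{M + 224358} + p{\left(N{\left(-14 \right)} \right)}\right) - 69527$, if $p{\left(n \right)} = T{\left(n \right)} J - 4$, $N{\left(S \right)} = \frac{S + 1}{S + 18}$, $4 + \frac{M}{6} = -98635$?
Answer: $- \frac{6387444865}{91869} \approx -69528.0$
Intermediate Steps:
$M = -591834$ ($M = -24 + 6 \left(-98635\right) = -24 - 591810 = -591834$)
$N{\left(S \right)} = \frac{1 + S}{18 + S}$
$p{\left(n \right)} = -4 - n$ ($p{\left(n \right)} = n \left(-1\right) - 4 = - n - 4 = -4 - n$)
$\left(\frac{1}{M + 224358} + p{\left(N{\left(-14 \right)} \right)}\right) - 69527 = \left(\frac{1}{-591834 + 224358} - \left(4 + \frac{1 - 14}{18 - 14}\right)\right) - 69527 = \left(\frac{1}{-367476} - \left(4 + \frac{1}{4} \left(-13\right)\right)\right) - 69527 = \left(- \frac{1}{367476} - \left(4 + \frac{1}{4} \left(-13\right)\right)\right) - 69527 = \left(- \frac{1}{367476} - \frac{3}{4}\right) - 69527 = - \frac{68902}{91869} - 69527 = - \frac{6387444865}{91869}$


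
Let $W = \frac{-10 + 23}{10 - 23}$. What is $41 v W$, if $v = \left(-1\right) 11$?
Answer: $451$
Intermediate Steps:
$v = -11$
$W = -1$ ($W = \frac{13}{-13} = 13 \left(- \frac{1}{13}\right) = -1$)
$41 v W = 41 \left(-11\right) \left(-1\right) = \left(-451\right) \left(-1\right) = 451$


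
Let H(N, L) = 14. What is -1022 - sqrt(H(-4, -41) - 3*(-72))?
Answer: -1022 - sqrt(230) ≈ -1037.2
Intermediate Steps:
-1022 - sqrt(H(-4, -41) - 3*(-72)) = -1022 - sqrt(14 - 3*(-72)) = -1022 - sqrt(14 + 216) = -1022 - sqrt(230)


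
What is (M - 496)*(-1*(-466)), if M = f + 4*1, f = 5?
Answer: -226942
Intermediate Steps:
M = 9 (M = 5 + 4*1 = 5 + 4 = 9)
(M - 496)*(-1*(-466)) = (9 - 496)*(-1*(-466)) = -487*466 = -226942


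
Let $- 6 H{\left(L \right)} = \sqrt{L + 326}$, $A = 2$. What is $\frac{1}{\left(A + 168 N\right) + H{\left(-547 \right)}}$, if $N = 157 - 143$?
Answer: $\frac{84744}{199487597} + \frac{6 i \sqrt{221}}{199487597} \approx 0.00042481 + 4.4713 \cdot 10^{-7} i$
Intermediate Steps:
$H{\left(L \right)} = - \frac{\sqrt{326 + L}}{6}$ ($H{\left(L \right)} = - \frac{\sqrt{L + 326}}{6} = - \frac{\sqrt{326 + L}}{6}$)
$N = 14$ ($N = 157 - 143 = 14$)
$\frac{1}{\left(A + 168 N\right) + H{\left(-547 \right)}} = \frac{1}{\left(2 + 168 \cdot 14\right) - \frac{\sqrt{326 - 547}}{6}} = \frac{1}{\left(2 + 2352\right) - \frac{\sqrt{-221}}{6}} = \frac{1}{2354 - \frac{i \sqrt{221}}{6}}$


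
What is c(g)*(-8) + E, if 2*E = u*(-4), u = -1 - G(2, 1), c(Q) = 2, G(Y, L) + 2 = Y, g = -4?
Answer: -14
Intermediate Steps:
G(Y, L) = -2 + Y
u = -1 (u = -1 - (-2 + 2) = -1 - 1*0 = -1 + 0 = -1)
E = 2 (E = (-1*(-4))/2 = (1/2)*4 = 2)
c(g)*(-8) + E = 2*(-8) + 2 = -16 + 2 = -14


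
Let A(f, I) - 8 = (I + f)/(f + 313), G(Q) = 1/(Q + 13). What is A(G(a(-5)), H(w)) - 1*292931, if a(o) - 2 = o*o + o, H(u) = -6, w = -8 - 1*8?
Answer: -291751327/996 ≈ -2.9292e+5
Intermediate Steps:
w = -16 (w = -8 - 8 = -16)
a(o) = 2 + o + o**2 (a(o) = 2 + (o*o + o) = 2 + (o**2 + o) = 2 + (o + o**2) = 2 + o + o**2)
G(Q) = 1/(13 + Q)
A(f, I) = 8 + (I + f)/(313 + f) (A(f, I) = 8 + (I + f)/(f + 313) = 8 + (I + f)/(313 + f))
A(G(a(-5)), H(w)) - 1*292931 = (2504 - 6 + 9/(13 + (2 - 5 + (-5)**2)))/(313 + 1/(13 + (2 - 5 + (-5)**2))) - 1*292931 = (2504 - 6 + 9/(13 + (2 - 5 + 25)))/(313 + 1/(13 + (2 - 5 + 25))) - 292931 = (2504 - 6 + 9/(13 + 22))/(313 + 1/(13 + 22)) - 292931 = (2504 - 6 + 9/35)/(313 + 1/35) - 292931 = (2504 - 6 + 9*(1/35))/(313 + 1/35) - 292931 = (2504 - 6 + 9/35)/(10956/35) - 292931 = (35/10956)*(87439/35) - 292931 = 7949/996 - 292931 = -291751327/996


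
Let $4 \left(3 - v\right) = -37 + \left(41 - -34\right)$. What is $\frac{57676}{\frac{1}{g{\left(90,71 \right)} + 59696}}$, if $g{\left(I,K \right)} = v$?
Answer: $3442651602$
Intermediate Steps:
$v = - \frac{13}{2}$ ($v = 3 - \frac{-37 + \left(41 - -34\right)}{4} = 3 - \frac{-37 + \left(41 + 34\right)}{4} = 3 - \frac{-37 + 75}{4} = 3 - \frac{19}{2} = - \frac{13}{2} \approx -6.5$)
$g{\left(I,K \right)} = - \frac{13}{2}$
$\frac{57676}{\frac{1}{g{\left(90,71 \right)} + 59696}} = \frac{57676}{\frac{1}{- \frac{13}{2} + 59696}} = \frac{57676}{\frac{1}{\frac{119379}{2}}} = \frac{57676}{\frac{2}{119379}} = 57676 \cdot \frac{119379}{2} = 3442651602$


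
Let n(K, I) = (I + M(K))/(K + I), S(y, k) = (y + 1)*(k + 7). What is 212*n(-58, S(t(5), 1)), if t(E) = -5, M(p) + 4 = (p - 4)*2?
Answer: 3392/9 ≈ 376.89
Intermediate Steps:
M(p) = -12 + 2*p (M(p) = -4 + (p - 4)*2 = -4 + (-4 + p)*2 = -4 + (-8 + 2*p) = -12 + 2*p)
S(y, k) = (1 + y)*(7 + k)
n(K, I) = (-12 + I + 2*K)/(I + K) (n(K, I) = (I + (-12 + 2*K))/(K + I) = (-12 + I + 2*K)/(I + K))
212*n(-58, S(t(5), 1)) = 212*((-12 + (7 + 1 + 7*(-5) + 1*(-5)) + 2*(-58))/((7 + 1 + 7*(-5) + 1*(-5)) - 58)) = 212*((-12 + (7 + 1 - 35 - 5) - 116)/((7 + 1 - 35 - 5) - 58)) = 212*((-12 - 32 - 116)/(-32 - 58)) = 212*(-160/(-90)) = 212*(-1/90*(-160)) = 212*(16/9) = 3392/9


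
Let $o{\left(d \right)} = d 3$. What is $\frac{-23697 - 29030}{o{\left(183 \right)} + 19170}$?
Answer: $- \frac{52727}{19719} \approx -2.6739$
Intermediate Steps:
$o{\left(d \right)} = 3 d$
$\frac{-23697 - 29030}{o{\left(183 \right)} + 19170} = \frac{-23697 - 29030}{3 \cdot 183 + 19170} = - \frac{52727}{549 + 19170} = - \frac{52727}{19719}$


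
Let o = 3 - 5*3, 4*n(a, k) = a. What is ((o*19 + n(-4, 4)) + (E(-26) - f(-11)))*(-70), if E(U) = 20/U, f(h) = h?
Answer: 199080/13 ≈ 15314.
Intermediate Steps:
n(a, k) = a/4
o = -12 (o = 3 - 15 = -12)
((o*19 + n(-4, 4)) + (E(-26) - f(-11)))*(-70) = ((-12*19 + (1/4)*(-4)) + (20/(-26) - 1*(-11)))*(-70) = ((-228 - 1) + (20*(-1/26) + 11))*(-70) = (-229 + (-10/13 + 11))*(-70) = (-229 + 133/13)*(-70) = -2844/13*(-70) = 199080/13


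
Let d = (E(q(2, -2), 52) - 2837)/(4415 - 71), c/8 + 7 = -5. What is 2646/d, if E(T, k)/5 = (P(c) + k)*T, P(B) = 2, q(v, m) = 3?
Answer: -11494224/2027 ≈ -5670.6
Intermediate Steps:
c = -96 (c = -56 + 8*(-5) = -56 - 40 = -96)
E(T, k) = 5*T*(2 + k) (E(T, k) = 5*((2 + k)*T) = 5*(T*(2 + k)) = 5*T*(2 + k))
d = -2027/4344 (d = (5*3*(2 + 52) - 2837)/(4415 - 71) = (5*3*54 - 2837)/4344 = (810 - 2837)*(1/4344) = -2027*1/4344 = -2027/4344 ≈ -0.46662)
2646/d = 2646/(-2027/4344) = 2646*(-4344/2027) = -11494224/2027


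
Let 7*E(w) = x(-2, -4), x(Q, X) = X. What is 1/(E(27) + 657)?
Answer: 7/4595 ≈ 0.0015234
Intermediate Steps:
E(w) = -4/7 (E(w) = (⅐)*(-4) = -4/7)
1/(E(27) + 657) = 1/(-4/7 + 657) = 1/(4595/7) = 7/4595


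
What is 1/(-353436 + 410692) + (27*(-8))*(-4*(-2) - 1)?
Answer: -86571071/57256 ≈ -1512.0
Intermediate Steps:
1/(-353436 + 410692) + (27*(-8))*(-4*(-2) - 1) = 1/57256 - 216*(8 - 1) = 1/57256 - 216*7 = 1/57256 - 1512 = -86571071/57256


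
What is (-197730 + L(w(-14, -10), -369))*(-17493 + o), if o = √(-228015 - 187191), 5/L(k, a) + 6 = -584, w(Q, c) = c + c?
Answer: 408149142513/118 - 209989269*I*√5126/118 ≈ 3.4589e+9 - 1.2741e+8*I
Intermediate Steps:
w(Q, c) = 2*c
L(k, a) = -1/118 (L(k, a) = 5/(-6 - 584) = 5/(-590) = 5*(-1/590) = -1/118)
o = 9*I*√5126 (o = √(-415206) = 9*I*√5126 ≈ 644.37*I)
(-197730 + L(w(-14, -10), -369))*(-17493 + o) = (-197730 - 1/118)*(-17493 + 9*I*√5126) = -23332141*(-17493 + 9*I*√5126)/118 = 408149142513/118 - 209989269*I*√5126/118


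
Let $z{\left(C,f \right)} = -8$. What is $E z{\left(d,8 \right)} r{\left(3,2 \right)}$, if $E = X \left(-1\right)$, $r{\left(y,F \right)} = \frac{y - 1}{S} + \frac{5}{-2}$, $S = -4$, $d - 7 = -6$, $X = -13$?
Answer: $312$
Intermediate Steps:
$d = 1$ ($d = 7 - 6 = 1$)
$r{\left(y,F \right)} = - \frac{9}{4} - \frac{y}{4}$ ($r{\left(y,F \right)} = \frac{y - 1}{-4} + \frac{5}{-2} = \left(y - 1\right) \left(- \frac{1}{4}\right) + 5 \left(- \frac{1}{2}\right) = \left(-1 + y\right) \left(- \frac{1}{4}\right) - \frac{5}{2} = \left(\frac{1}{4} - \frac{y}{4}\right) - \frac{5}{2} = - \frac{9}{4} - \frac{y}{4}$)
$E = 13$ ($E = \left(-13\right) \left(-1\right) = 13$)
$E z{\left(d,8 \right)} r{\left(3,2 \right)} = 13 \left(-8\right) \left(- \frac{9}{4} - \frac{3}{4}\right) = - 104 \left(- \frac{9}{4} - \frac{3}{4}\right) = \left(-104\right) \left(-3\right) = 312$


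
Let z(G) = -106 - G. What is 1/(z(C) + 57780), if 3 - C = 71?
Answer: 1/57742 ≈ 1.7318e-5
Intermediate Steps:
C = -68 (C = 3 - 1*71 = 3 - 71 = -68)
1/(z(C) + 57780) = 1/((-106 - 1*(-68)) + 57780) = 1/((-106 + 68) + 57780) = 1/(-38 + 57780) = 1/57742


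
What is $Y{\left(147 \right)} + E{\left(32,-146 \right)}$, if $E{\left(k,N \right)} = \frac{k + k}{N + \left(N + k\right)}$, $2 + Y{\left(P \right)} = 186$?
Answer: $\frac{11944}{65} \approx 183.75$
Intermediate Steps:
$Y{\left(P \right)} = 184$ ($Y{\left(P \right)} = -2 + 186 = 184$)
$E{\left(k,N \right)} = \frac{2 k}{k + 2 N}$
$Y{\left(147 \right)} + E{\left(32,-146 \right)} = 184 + 2 \cdot 32 \frac{1}{32 + 2 \left(-146\right)} = 184 + 2 \cdot 32 \frac{1}{32 - 292} = 184 + 2 \cdot 32 \frac{1}{-260} = 184 + 2 \cdot 32 \left(- \frac{1}{260}\right) = 184 - \frac{16}{65} = \frac{11944}{65}$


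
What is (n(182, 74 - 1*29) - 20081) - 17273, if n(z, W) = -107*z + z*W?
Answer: -48638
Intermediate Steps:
n(z, W) = -107*z + W*z
(n(182, 74 - 1*29) - 20081) - 17273 = (182*(-107 + (74 - 1*29)) - 20081) - 17273 = (182*(-107 + (74 - 29)) - 20081) - 17273 = (182*(-107 + 45) - 20081) - 17273 = (182*(-62) - 20081) - 17273 = (-11284 - 20081) - 17273 = -31365 - 17273 = -48638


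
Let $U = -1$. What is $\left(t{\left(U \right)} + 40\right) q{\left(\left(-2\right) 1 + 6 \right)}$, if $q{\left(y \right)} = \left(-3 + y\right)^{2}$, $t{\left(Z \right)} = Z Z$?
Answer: $41$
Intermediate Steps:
$t{\left(Z \right)} = Z^{2}$
$\left(t{\left(U \right)} + 40\right) q{\left(\left(-2\right) 1 + 6 \right)} = \left(\left(-1\right)^{2} + 40\right) \left(-3 + \left(\left(-2\right) 1 + 6\right)\right)^{2} = \left(1 + 40\right) \left(-3 + \left(-2 + 6\right)\right)^{2} = 41 \left(-3 + 4\right)^{2} = 41 \cdot 1^{2} = 41 \cdot 1 = 41$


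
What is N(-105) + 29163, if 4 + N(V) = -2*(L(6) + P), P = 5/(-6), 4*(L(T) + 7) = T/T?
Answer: 175045/6 ≈ 29174.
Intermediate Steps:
L(T) = -27/4 (L(T) = -7 + (T/T)/4 = -7 + (¼)*1 = -7 + ¼ = -27/4)
P = -⅚ (P = 5*(-⅙) = -⅚ ≈ -0.83333)
N(V) = 67/6 (N(V) = -4 - 2*(-27/4 - ⅚) = -4 - 2*(-91/12) = -4 + 91/6 = 67/6)
N(-105) + 29163 = 67/6 + 29163 = 175045/6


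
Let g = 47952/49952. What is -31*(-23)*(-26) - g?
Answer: -57878633/3122 ≈ -18539.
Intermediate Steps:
g = 2997/3122 (g = 47952*(1/49952) = 2997/3122 ≈ 0.95996)
-31*(-23)*(-26) - g = -31*(-23)*(-26) - 1*2997/3122 = 713*(-26) - 2997/3122 = -18538 - 2997/3122 = -57878633/3122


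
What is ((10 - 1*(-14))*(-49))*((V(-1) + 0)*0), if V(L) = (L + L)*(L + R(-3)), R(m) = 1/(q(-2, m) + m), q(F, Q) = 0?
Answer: 0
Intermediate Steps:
R(m) = 1/m (R(m) = 1/(0 + m) = 1/m)
V(L) = 2*L*(-⅓ + L) (V(L) = (L + L)*(L + 1/(-3)) = (2*L)*(L - ⅓) = (2*L)*(-⅓ + L) = 2*L*(-⅓ + L))
((10 - 1*(-14))*(-49))*((V(-1) + 0)*0) = ((10 - 1*(-14))*(-49))*(((⅔)*(-1)*(-1 + 3*(-1)) + 0)*0) = ((10 + 14)*(-49))*(((⅔)*(-1)*(-1 - 3) + 0)*0) = (24*(-49))*(((⅔)*(-1)*(-4) + 0)*0) = -1176*(8/3 + 0)*0 = -3136*0 = -1176*0 = 0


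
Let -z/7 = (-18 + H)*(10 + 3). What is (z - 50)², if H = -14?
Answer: 8191044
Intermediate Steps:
z = 2912 (z = -7*(-18 - 14)*(10 + 3) = -(-224)*13 = -7*(-416) = 2912)
(z - 50)² = (2912 - 50)² = 2862² = 8191044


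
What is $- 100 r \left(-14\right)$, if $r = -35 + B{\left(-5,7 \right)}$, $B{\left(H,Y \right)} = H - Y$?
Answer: $-65800$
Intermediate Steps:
$r = -47$ ($r = -35 - 12 = -47$)
$- 100 r \left(-14\right) = \left(-100\right) \left(-47\right) \left(-14\right) = 4700 \left(-14\right) = -65800$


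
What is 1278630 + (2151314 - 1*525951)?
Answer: 2903993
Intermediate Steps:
1278630 + (2151314 - 1*525951) = 1278630 + (2151314 - 525951) = 1278630 + 1625363 = 2903993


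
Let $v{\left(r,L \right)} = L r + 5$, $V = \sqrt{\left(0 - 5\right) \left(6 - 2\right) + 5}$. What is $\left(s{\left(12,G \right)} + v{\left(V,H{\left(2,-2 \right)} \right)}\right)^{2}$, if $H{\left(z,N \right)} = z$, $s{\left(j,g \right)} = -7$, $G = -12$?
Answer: $4 \left(1 - i \sqrt{15}\right)^{2} \approx -56.0 - 30.984 i$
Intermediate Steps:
$V = i \sqrt{15}$ ($V = \sqrt{\left(-5\right) 4 + 5} = \sqrt{-20 + 5} = \sqrt{-15} = i \sqrt{15} \approx 3.873 i$)
$v{\left(r,L \right)} = 5 + L r$
$\left(s{\left(12,G \right)} + v{\left(V,H{\left(2,-2 \right)} \right)}\right)^{2} = \left(-7 + \left(5 + 2 i \sqrt{15}\right)\right)^{2} = \left(-2 + 2 i \sqrt{15}\right)^{2}$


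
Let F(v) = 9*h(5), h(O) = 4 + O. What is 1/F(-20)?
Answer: 1/81 ≈ 0.012346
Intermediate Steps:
F(v) = 81 (F(v) = 9*(4 + 5) = 9*9 = 81)
1/F(-20) = 1/81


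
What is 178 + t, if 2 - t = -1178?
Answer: 1358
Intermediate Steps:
t = 1180 (t = 2 - 1*(-1178) = 2 + 1178 = 1180)
178 + t = 178 + 1180 = 1358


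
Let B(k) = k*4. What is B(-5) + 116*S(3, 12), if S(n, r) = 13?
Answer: 1488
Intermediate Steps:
B(k) = 4*k
B(-5) + 116*S(3, 12) = 4*(-5) + 116*13 = -20 + 1508 = 1488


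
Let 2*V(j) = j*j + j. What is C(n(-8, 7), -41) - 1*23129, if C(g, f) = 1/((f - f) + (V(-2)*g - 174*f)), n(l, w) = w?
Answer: -165164188/7141 ≈ -23129.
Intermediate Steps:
V(j) = j/2 + j²/2 (V(j) = (j*j + j)/2 = (j² + j)/2 = (j + j²)/2 = j/2 + j²/2)
C(g, f) = 1/(g - 174*f) (C(g, f) = 1/((f - f) + (((½)*(-2)*(1 - 2))*g - 174*f)) = 1/(0 + (((½)*(-2)*(-1))*g - 174*f)) = 1/(0 + (1*g - 174*f)) = 1/(0 + (g - 174*f)) = 1/(g - 174*f))
C(n(-8, 7), -41) - 1*23129 = -1/(-1*7 + 174*(-41)) - 1*23129 = -1/(-7 - 7134) - 23129 = -1/(-7141) - 23129 = -1*(-1/7141) - 23129 = 1/7141 - 23129 = -165164188/7141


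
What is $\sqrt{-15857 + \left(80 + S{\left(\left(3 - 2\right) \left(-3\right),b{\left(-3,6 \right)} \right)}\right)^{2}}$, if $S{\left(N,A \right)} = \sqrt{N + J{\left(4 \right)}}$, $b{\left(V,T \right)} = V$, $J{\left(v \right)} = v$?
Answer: $4 i \sqrt{581} \approx 96.416 i$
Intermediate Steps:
$S{\left(N,A \right)} = \sqrt{4 + N}$ ($S{\left(N,A \right)} = \sqrt{N + 4} = \sqrt{4 + N}$)
$\sqrt{-15857 + \left(80 + S{\left(\left(3 - 2\right) \left(-3\right),b{\left(-3,6 \right)} \right)}\right)^{2}} = \sqrt{-15857 + \left(80 + \sqrt{4 + \left(3 - 2\right) \left(-3\right)}\right)^{2}} = \sqrt{-15857 + \left(80 + \sqrt{4 + 1 \left(-3\right)}\right)^{2}} = \sqrt{-15857 + \left(80 + \sqrt{4 - 3}\right)^{2}} = \sqrt{-15857 + \left(80 + \sqrt{1}\right)^{2}} = \sqrt{-15857 + \left(80 + 1\right)^{2}} = \sqrt{-15857 + 81^{2}} = \sqrt{-15857 + 6561} = \sqrt{-9296} = 4 i \sqrt{581}$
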